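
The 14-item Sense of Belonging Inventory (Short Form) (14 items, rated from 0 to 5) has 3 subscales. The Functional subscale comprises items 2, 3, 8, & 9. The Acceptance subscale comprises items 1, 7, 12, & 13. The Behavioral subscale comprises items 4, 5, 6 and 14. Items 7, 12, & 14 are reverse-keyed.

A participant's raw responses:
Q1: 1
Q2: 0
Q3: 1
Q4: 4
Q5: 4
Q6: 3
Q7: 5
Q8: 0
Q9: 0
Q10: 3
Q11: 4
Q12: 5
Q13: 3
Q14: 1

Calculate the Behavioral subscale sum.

Behavioral items: 4, 5, 6, 14.
Of these, item 14 is reverse-keyed; reversed = (0+5) − raw = 5 − raw.
  item 4: 4
  item 5: 4
  item 6: 3
  item 14: 5 − 1 = 4
Sum = 4 + 4 + 3 + 4 = 15

15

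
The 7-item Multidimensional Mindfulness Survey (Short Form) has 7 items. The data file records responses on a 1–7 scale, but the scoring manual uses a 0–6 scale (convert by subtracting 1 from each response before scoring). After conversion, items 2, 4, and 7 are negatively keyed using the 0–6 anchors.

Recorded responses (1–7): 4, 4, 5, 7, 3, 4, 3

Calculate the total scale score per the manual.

19

Convert to 0–6: 3, 3, 4, 6, 2, 3, 2
Reverse-coded (on a 0–6 scale, reversed = 6 − raw):
  item 2: 6 − 3 = 3
  item 4: 6 − 6 = 0
  item 7: 6 − 2 = 4
Scored: 3, 3, 4, 0, 2, 3, 4
Total = 19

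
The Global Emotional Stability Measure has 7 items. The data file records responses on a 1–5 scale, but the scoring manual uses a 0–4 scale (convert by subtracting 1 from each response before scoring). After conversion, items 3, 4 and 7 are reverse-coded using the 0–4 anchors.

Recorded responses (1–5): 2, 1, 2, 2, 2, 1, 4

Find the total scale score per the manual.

Convert to 0–4: 1, 0, 1, 1, 1, 0, 3
Reverse-coded (on a 0–4 scale, reversed = 4 − raw):
  item 3: 4 − 1 = 3
  item 4: 4 − 1 = 3
  item 7: 4 − 3 = 1
Scored: 1, 0, 3, 3, 1, 0, 1
Total = 9

9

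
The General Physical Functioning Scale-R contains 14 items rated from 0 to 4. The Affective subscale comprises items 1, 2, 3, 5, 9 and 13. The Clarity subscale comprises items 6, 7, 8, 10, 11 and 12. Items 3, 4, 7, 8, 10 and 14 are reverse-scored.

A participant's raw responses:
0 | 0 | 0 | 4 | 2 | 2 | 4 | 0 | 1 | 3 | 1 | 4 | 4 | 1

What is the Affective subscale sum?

11

Affective items: 1, 2, 3, 5, 9, 13.
Of these, item 3 is reverse-scored; on a 0–4 scale, reversed = 4 − raw.
  item 1: 0
  item 2: 0
  item 3: 4 − 0 = 4
  item 5: 2
  item 9: 1
  item 13: 4
Sum = 0 + 0 + 4 + 2 + 1 + 4 = 11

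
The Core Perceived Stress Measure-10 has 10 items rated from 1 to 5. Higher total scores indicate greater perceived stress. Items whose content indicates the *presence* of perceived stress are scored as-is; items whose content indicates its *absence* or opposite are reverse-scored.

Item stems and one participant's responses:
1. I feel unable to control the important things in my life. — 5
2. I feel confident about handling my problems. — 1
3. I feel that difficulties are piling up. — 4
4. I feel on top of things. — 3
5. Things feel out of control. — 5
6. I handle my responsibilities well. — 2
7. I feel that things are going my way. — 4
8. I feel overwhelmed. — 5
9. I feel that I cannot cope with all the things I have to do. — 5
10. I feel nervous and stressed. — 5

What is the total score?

Items 2, 4, 6, 7 describe the absence/opposite of perceived stress → reverse-score.
on a 1–5 scale, reversed = 6 − raw.
  item 1: 5
  item 2: 6 − 1 = 5
  item 3: 4
  item 4: 6 − 3 = 3
  item 5: 5
  item 6: 6 − 2 = 4
  item 7: 6 − 4 = 2
  item 8: 5
  item 9: 5
  item 10: 5
Total = 5 + 5 + 4 + 3 + 5 + 4 + 2 + 5 + 5 + 5 = 43

43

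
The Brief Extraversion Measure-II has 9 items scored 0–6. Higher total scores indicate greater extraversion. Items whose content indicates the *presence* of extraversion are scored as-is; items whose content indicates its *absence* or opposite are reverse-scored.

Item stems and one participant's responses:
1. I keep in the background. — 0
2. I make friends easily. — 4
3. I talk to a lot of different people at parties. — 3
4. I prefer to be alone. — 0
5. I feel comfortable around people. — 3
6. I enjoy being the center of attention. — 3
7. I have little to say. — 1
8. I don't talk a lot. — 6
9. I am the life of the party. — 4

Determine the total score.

Items 1, 4, 7, 8 describe the absence/opposite of extraversion → reverse-score.
on a 0–6 scale, reversed = 6 − raw.
  item 1: 6 − 0 = 6
  item 2: 4
  item 3: 3
  item 4: 6 − 0 = 6
  item 5: 3
  item 6: 3
  item 7: 6 − 1 = 5
  item 8: 6 − 6 = 0
  item 9: 4
Total = 6 + 4 + 3 + 6 + 3 + 3 + 5 + 0 + 4 = 34

34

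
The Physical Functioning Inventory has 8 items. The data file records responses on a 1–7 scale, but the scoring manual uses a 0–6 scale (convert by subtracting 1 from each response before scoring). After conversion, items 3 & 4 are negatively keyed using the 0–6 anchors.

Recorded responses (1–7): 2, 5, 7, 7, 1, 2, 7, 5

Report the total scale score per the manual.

Convert to 0–6: 1, 4, 6, 6, 0, 1, 6, 4
Reverse-coded (reversed = (0+6) − raw = 6 − raw):
  item 3: 6 − 6 = 0
  item 4: 6 − 6 = 0
Scored: 1, 4, 0, 0, 0, 1, 6, 4
Total = 16

16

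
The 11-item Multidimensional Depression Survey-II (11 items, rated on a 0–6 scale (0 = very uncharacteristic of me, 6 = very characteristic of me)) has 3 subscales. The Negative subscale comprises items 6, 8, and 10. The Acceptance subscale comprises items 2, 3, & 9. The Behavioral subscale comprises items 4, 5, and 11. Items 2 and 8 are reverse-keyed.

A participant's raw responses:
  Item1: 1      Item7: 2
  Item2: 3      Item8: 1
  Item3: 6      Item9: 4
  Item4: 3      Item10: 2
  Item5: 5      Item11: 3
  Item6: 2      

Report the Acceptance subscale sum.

Acceptance items: 2, 3, 9.
Of these, item 2 is reverse-keyed; reverse-coded value = 6 − response.
  item 2: 6 − 3 = 3
  item 3: 6
  item 9: 4
Sum = 3 + 6 + 4 = 13

13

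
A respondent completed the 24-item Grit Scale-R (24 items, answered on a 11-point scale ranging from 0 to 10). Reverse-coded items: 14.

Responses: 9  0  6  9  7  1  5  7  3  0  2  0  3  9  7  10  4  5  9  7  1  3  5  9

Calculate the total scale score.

Reverse-coded items (reverse-coded value = 10 − response):
  item 14: 10 − 9 = 1
After reverse-coding: 9, 0, 6, 9, 7, 1, 5, 7, 3, 0, 2, 0, 3, 1, 7, 10, 4, 5, 9, 7, 1, 3, 5, 9
Total = 9 + 0 + 6 + 9 + 7 + 1 + 5 + 7 + 3 + 0 + 2 + 0 + 3 + 1 + 7 + 10 + 4 + 5 + 9 + 7 + 1 + 3 + 5 + 9 = 113

113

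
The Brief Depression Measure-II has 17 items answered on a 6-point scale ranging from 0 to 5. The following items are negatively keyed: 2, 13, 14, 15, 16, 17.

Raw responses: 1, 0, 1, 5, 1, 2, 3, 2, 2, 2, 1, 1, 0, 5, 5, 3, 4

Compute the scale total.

34

Raw sum = 38. Negatively keyed items: 2, 13, 14, 15, 16, 17; their raw sum = 17.
Each reversal replaces raw with 5 − raw, changing the total by 5 − 2·raw per item.
Total = 38 + 6·5 − 2·17 = 38 + 30 − 34 = 34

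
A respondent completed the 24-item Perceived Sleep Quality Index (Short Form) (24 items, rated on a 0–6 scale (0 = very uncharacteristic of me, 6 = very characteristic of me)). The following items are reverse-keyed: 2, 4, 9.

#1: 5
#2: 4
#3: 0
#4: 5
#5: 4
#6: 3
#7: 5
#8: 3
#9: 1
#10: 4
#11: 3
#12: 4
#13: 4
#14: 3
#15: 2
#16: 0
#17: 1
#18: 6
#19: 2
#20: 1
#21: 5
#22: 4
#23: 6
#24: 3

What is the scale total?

Reverse-keyed items use 6 − raw:
  item 2: 6 − 4 = 2
  item 4: 6 − 5 = 1
  item 9: 6 − 1 = 5
Scored responses: 5, 2, 0, 1, 4, 3, 5, 3, 5, 4, 3, 4, 4, 3, 2, 0, 1, 6, 2, 1, 5, 4, 6, 3
Total = 5 + 2 + 0 + 1 + 4 + 3 + 5 + 3 + 5 + 4 + 3 + 4 + 4 + 3 + 2 + 0 + 1 + 6 + 2 + 1 + 5 + 4 + 6 + 3 = 76

76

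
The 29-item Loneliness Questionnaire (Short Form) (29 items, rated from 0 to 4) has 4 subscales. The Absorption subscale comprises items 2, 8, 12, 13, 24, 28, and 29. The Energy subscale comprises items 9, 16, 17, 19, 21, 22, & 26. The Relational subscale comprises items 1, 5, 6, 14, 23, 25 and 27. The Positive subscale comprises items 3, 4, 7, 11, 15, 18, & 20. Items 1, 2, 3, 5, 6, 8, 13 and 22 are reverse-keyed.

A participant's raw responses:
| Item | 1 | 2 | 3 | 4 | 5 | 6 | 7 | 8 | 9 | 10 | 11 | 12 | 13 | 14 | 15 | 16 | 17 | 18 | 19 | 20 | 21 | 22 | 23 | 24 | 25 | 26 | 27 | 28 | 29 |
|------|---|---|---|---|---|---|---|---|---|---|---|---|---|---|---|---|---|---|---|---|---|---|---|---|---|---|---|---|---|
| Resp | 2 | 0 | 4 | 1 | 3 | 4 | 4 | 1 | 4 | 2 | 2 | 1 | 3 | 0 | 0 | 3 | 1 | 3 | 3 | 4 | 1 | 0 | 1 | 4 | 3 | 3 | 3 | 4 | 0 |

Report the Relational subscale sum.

Relational items: 1, 5, 6, 14, 23, 25, 27.
Of these, items 1, 5 and 6 are reverse-keyed; reversed = (0+4) − raw = 4 − raw.
  item 1: 4 − 2 = 2
  item 5: 4 − 3 = 1
  item 6: 4 − 4 = 0
  item 14: 0
  item 23: 1
  item 25: 3
  item 27: 3
Sum = 2 + 1 + 0 + 0 + 1 + 3 + 3 = 10

10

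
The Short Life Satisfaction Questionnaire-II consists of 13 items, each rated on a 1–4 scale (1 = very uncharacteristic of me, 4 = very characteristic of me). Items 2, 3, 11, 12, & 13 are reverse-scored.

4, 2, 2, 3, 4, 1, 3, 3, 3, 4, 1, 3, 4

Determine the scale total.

38

Raw sum = 37. Reverse-scored items: 2, 3, 11, 12, 13; their raw sum = 12.
Each reversal replaces raw with 5 − raw, changing the total by 5 − 2·raw per item.
Total = 37 + 5·5 − 2·12 = 37 + 25 − 24 = 38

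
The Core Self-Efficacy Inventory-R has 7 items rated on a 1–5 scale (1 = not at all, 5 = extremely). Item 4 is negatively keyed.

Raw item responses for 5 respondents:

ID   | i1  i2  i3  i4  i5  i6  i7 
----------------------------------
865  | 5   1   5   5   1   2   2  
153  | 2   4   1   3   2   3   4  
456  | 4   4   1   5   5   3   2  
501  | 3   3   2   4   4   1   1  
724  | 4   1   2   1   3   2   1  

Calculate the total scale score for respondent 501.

Respondent 501 raw: 3, 3, 2, 4, 4, 1, 1.
Reverse-coded (on a 1–5 scale, reversed = 6 − raw):
  item 1: 3
  item 2: 3
  item 3: 2
  item 4: 6 − 4 = 2
  item 5: 4
  item 6: 1
  item 7: 1
Sum = 3 + 3 + 2 + 2 + 4 + 1 + 1 = 16

16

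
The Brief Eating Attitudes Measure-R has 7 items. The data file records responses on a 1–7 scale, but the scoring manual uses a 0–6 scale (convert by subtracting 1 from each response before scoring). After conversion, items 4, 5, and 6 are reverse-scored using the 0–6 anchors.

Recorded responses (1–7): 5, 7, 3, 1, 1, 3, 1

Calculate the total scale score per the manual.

Convert to 0–6: 4, 6, 2, 0, 0, 2, 0
Reverse-coded (on a 0–6 scale, reversed = 6 − raw):
  item 4: 6 − 0 = 6
  item 5: 6 − 0 = 6
  item 6: 6 − 2 = 4
Scored: 4, 6, 2, 6, 6, 4, 0
Total = 28

28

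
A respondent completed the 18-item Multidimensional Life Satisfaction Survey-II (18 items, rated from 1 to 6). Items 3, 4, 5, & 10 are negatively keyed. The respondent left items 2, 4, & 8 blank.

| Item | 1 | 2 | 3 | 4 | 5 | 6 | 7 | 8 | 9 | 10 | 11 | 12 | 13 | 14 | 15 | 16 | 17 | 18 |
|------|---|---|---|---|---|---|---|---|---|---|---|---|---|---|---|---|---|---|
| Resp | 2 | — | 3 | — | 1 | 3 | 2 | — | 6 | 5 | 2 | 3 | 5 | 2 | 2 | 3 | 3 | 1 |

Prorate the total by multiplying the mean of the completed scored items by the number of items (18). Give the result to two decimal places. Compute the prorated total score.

55.20

Reverse-coded (on a 1–6 scale, reversed = 7 − raw):
  item 3: 7 − 3 = 4
  item 5: 7 − 1 = 6
  item 10: 7 − 5 = 2
Completed scored items (15 of 18): 2, 4, 6, 3, 2, 6, 2, 2, 3, 5, 2, 2, 3, 3, 1; sum = 46.
Person mean = 46 / 15 ≈ 3.0667
Prorated total = (46 / 15) × 18 = 55.20 (to 2 dp)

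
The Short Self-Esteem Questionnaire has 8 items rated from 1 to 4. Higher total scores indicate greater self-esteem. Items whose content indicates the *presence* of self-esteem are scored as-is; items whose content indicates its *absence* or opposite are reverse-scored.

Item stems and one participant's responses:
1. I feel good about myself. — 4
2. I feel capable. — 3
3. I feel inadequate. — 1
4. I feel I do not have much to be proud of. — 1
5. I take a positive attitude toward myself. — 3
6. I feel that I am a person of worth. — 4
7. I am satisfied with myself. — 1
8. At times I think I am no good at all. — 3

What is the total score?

25

Items 3, 4, 8 describe the absence/opposite of self-esteem → reverse-score.
reverse-coded value = 5 − response.
  item 1: 4
  item 2: 3
  item 3: 5 − 1 = 4
  item 4: 5 − 1 = 4
  item 5: 3
  item 6: 4
  item 7: 1
  item 8: 5 − 3 = 2
Total = 4 + 3 + 4 + 4 + 3 + 4 + 1 + 2 = 25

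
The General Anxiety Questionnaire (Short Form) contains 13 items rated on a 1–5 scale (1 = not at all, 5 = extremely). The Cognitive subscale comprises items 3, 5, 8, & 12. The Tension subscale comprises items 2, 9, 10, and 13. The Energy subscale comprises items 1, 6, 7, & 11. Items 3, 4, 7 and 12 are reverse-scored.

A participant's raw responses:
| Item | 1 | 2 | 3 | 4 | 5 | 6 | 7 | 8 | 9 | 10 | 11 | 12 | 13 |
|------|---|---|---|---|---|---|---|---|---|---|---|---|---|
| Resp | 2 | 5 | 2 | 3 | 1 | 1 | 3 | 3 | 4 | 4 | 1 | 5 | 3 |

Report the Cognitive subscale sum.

9

Cognitive items: 3, 5, 8, 12.
Of these, items 3 and 12 are reverse-scored; on a 1–5 scale, reversed = 6 − raw.
  item 3: 6 − 2 = 4
  item 5: 1
  item 8: 3
  item 12: 6 − 5 = 1
Sum = 4 + 1 + 3 + 1 = 9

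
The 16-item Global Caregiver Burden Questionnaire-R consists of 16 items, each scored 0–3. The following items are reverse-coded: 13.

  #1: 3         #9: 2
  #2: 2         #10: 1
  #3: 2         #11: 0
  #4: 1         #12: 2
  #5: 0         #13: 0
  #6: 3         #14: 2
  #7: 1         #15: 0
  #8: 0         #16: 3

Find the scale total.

25

Raw sum = 22. Reverse-coded items: 13; their raw sum = 0.
Each reversal replaces raw with 3 − raw, changing the total by 3 − 2·raw per item.
Total = 22 + 1·3 − 2·0 = 22 + 3 − 0 = 25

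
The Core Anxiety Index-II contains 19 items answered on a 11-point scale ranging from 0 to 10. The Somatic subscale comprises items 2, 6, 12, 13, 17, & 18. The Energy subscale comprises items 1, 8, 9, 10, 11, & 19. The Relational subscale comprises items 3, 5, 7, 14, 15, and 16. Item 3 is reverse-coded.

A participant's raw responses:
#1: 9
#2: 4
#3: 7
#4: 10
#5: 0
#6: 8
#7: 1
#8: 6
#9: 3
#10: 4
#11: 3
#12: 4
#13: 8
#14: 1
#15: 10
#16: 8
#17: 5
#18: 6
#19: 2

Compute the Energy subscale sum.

Energy items: 1, 8, 9, 10, 11, 19.
  item 1: 9
  item 8: 6
  item 9: 3
  item 10: 4
  item 11: 3
  item 19: 2
Sum = 9 + 6 + 3 + 4 + 3 + 2 = 27

27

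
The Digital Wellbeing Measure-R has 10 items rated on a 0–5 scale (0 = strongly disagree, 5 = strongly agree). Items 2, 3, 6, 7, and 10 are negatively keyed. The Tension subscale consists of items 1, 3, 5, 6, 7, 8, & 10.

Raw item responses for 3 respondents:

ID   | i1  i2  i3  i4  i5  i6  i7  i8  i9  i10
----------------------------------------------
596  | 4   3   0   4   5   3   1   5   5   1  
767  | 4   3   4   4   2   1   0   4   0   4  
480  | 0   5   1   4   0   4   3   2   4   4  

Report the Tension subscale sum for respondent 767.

Respondent 767 raw: 4, 3, 4, 4, 2, 1, 0, 4, 0, 4.
Tension items: 1, 3, 5, 6, 7, 8, 10.
Reverse-coded (on a 0–5 scale, reversed = 5 − raw):
  item 1: 4
  item 3: 5 − 4 = 1
  item 5: 2
  item 6: 5 − 1 = 4
  item 7: 5 − 0 = 5
  item 8: 4
  item 10: 5 − 4 = 1
Sum = 4 + 1 + 2 + 4 + 5 + 4 + 1 = 21

21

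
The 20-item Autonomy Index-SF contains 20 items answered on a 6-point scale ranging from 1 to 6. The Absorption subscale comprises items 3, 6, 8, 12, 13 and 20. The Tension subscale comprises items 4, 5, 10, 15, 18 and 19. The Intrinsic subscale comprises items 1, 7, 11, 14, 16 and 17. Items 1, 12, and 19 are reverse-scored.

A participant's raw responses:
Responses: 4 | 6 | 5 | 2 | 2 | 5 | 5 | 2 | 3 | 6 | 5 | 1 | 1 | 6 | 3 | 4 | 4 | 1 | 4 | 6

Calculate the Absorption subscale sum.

Absorption items: 3, 6, 8, 12, 13, 20.
Of these, item 12 is reverse-scored; reversed = (1+6) − raw = 7 − raw.
  item 3: 5
  item 6: 5
  item 8: 2
  item 12: 7 − 1 = 6
  item 13: 1
  item 20: 6
Sum = 5 + 5 + 2 + 6 + 1 + 6 = 25

25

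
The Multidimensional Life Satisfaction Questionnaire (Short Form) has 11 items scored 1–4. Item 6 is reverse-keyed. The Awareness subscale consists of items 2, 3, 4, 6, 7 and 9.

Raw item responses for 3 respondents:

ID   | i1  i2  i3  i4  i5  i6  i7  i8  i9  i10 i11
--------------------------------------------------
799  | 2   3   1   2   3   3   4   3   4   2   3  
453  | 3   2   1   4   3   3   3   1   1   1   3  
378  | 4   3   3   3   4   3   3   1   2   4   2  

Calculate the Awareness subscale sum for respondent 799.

16

Respondent 799 raw: 2, 3, 1, 2, 3, 3, 4, 3, 4, 2, 3.
Awareness items: 2, 3, 4, 6, 7, 9.
Reverse-coded (reversed = (1+4) − raw = 5 − raw):
  item 2: 3
  item 3: 1
  item 4: 2
  item 6: 5 − 3 = 2
  item 7: 4
  item 9: 4
Sum = 3 + 1 + 2 + 2 + 4 + 4 = 16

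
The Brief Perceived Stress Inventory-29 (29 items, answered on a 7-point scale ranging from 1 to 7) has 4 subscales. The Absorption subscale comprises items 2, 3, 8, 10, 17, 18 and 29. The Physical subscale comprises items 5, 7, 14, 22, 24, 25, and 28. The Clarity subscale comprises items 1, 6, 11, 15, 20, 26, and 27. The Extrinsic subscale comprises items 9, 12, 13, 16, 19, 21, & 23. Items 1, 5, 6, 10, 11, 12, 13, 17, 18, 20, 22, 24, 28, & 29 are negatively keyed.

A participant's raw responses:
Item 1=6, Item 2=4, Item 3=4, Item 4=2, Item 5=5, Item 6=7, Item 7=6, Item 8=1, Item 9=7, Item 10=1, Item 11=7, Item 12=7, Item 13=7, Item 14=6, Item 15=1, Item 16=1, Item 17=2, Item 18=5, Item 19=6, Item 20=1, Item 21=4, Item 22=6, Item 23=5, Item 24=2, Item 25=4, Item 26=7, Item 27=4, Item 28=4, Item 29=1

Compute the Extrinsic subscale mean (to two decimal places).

3.57

Extrinsic items: 9, 12, 13, 16, 19, 21, 23.
Of these, items 12 and 13 are negatively keyed; reverse-coded value = 8 − response.
  item 9: 7
  item 12: 8 − 7 = 1
  item 13: 8 − 7 = 1
  item 16: 1
  item 19: 6
  item 21: 4
  item 23: 5
Sum = 7 + 1 + 1 + 1 + 6 + 4 + 5 = 25
Mean = 25 / 7 = 3.57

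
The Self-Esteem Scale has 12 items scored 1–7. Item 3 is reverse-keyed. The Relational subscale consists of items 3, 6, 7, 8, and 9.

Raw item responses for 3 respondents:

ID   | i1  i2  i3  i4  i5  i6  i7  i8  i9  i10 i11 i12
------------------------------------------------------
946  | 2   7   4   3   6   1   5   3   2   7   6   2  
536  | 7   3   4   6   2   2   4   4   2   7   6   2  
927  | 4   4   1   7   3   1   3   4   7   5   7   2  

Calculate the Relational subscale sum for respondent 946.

Respondent 946 raw: 2, 7, 4, 3, 6, 1, 5, 3, 2, 7, 6, 2.
Relational items: 3, 6, 7, 8, 9.
Reverse-coded (reverse-coded value = 8 − response):
  item 3: 8 − 4 = 4
  item 6: 1
  item 7: 5
  item 8: 3
  item 9: 2
Sum = 4 + 1 + 5 + 3 + 2 = 15

15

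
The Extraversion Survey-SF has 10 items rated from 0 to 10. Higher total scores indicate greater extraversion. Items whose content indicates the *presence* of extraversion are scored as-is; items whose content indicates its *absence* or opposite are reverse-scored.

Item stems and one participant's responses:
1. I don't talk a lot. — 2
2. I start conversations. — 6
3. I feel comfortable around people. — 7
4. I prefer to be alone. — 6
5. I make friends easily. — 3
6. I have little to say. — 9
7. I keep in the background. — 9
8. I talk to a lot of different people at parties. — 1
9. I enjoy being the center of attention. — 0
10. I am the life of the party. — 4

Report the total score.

35

Items 1, 4, 6, 7 describe the absence/opposite of extraversion → reverse-score.
reverse-coded value = 10 − response.
  item 1: 10 − 2 = 8
  item 2: 6
  item 3: 7
  item 4: 10 − 6 = 4
  item 5: 3
  item 6: 10 − 9 = 1
  item 7: 10 − 9 = 1
  item 8: 1
  item 9: 0
  item 10: 4
Total = 8 + 6 + 7 + 4 + 3 + 1 + 1 + 1 + 0 + 4 = 35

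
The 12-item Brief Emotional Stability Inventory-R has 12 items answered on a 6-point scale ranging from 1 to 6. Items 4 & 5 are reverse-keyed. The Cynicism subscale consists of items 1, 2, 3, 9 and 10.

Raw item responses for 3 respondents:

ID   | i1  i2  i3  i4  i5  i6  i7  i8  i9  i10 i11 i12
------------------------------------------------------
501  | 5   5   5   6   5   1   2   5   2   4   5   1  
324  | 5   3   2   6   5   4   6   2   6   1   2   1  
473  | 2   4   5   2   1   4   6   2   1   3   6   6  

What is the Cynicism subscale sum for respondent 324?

Respondent 324 raw: 5, 3, 2, 6, 5, 4, 6, 2, 6, 1, 2, 1.
Cynicism items: 1, 2, 3, 9, 10.
Reverse-coded (reversed = (1+6) − raw = 7 − raw):
  item 1: 5
  item 2: 3
  item 3: 2
  item 9: 6
  item 10: 1
Sum = 5 + 3 + 2 + 6 + 1 = 17

17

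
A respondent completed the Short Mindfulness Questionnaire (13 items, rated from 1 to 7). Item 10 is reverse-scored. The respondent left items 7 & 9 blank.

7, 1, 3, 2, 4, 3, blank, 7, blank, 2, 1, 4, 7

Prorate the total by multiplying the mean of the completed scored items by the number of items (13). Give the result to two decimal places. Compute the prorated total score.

Reverse-coded (on a 1–7 scale, reversed = 8 − raw):
  item 10: 8 − 2 = 6
Completed scored items (11 of 13): 7, 1, 3, 2, 4, 3, 7, 6, 1, 4, 7; sum = 45.
Person mean = 45 / 11 ≈ 4.0909
Prorated total = (45 / 11) × 13 = 53.18 (to 2 dp)

53.18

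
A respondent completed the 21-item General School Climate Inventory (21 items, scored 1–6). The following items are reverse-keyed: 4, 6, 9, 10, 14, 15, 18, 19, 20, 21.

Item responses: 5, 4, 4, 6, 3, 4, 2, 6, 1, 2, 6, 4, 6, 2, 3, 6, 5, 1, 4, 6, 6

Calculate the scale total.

86

Apply reverse scoring (reverse-coded value = 7 − response):
  item 4: 7 − 6 = 1
  item 6: 7 − 4 = 3
  item 9: 7 − 1 = 6
  item 10: 7 − 2 = 5
  item 14: 7 − 2 = 5
  item 15: 7 − 3 = 4
  item 18: 7 − 1 = 6
  item 19: 7 − 4 = 3
  item 20: 7 − 6 = 1
  item 21: 7 − 6 = 1
Scored items: 5, 4, 4, 1, 3, 3, 2, 6, 6, 5, 6, 4, 6, 5, 4, 6, 5, 6, 3, 1, 1
Total = 5 + 4 + 4 + 1 + 3 + 3 + 2 + 6 + 6 + 5 + 6 + 4 + 6 + 5 + 4 + 6 + 5 + 6 + 3 + 1 + 1 = 86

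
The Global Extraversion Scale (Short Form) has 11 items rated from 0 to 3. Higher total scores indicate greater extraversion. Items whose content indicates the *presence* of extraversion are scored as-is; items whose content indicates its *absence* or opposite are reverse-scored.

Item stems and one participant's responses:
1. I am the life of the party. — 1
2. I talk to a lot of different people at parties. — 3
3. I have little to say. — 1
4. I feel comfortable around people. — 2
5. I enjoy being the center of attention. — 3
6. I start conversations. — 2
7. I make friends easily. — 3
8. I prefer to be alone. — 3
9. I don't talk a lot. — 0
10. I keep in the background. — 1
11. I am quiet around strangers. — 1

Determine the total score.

Items 3, 8, 9, 10, 11 describe the absence/opposite of extraversion → reverse-score.
on a 0–3 scale, reversed = 3 − raw.
  item 1: 1
  item 2: 3
  item 3: 3 − 1 = 2
  item 4: 2
  item 5: 3
  item 6: 2
  item 7: 3
  item 8: 3 − 3 = 0
  item 9: 3 − 0 = 3
  item 10: 3 − 1 = 2
  item 11: 3 − 1 = 2
Total = 1 + 3 + 2 + 2 + 3 + 2 + 3 + 0 + 3 + 2 + 2 = 23

23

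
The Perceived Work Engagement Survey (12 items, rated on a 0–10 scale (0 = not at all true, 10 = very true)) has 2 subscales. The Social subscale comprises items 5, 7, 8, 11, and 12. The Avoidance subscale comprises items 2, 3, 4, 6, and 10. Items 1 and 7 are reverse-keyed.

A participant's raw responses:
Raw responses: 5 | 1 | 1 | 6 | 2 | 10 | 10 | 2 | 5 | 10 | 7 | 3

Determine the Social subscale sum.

14

Social items: 5, 7, 8, 11, 12.
Of these, item 7 is reverse-keyed; reverse-coded value = 10 − response.
  item 5: 2
  item 7: 10 − 10 = 0
  item 8: 2
  item 11: 7
  item 12: 3
Sum = 2 + 0 + 2 + 7 + 3 = 14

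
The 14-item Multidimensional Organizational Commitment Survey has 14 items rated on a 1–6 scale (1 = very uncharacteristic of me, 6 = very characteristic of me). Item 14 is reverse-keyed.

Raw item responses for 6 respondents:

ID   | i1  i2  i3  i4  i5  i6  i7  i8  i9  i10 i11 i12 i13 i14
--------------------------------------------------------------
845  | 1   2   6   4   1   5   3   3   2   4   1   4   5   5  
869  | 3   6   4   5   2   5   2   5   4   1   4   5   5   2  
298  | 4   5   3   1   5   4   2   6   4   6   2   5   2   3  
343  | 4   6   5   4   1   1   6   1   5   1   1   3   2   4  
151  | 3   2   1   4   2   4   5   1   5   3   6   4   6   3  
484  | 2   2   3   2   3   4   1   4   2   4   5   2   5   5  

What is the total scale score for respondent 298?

Respondent 298 raw: 4, 5, 3, 1, 5, 4, 2, 6, 4, 6, 2, 5, 2, 3.
Reverse-coded (reversed = (1+6) − raw = 7 − raw):
  item 1: 4
  item 2: 5
  item 3: 3
  item 4: 1
  item 5: 5
  item 6: 4
  item 7: 2
  item 8: 6
  item 9: 4
  item 10: 6
  item 11: 2
  item 12: 5
  item 13: 2
  item 14: 7 − 3 = 4
Sum = 4 + 5 + 3 + 1 + 5 + 4 + 2 + 6 + 4 + 6 + 2 + 5 + 2 + 4 = 53

53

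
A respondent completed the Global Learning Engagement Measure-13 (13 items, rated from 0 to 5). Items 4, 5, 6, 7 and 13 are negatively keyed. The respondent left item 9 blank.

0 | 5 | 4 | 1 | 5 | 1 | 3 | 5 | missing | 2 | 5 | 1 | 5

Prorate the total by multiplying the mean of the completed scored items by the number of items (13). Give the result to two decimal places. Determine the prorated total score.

Reverse-coded (on a 0–5 scale, reversed = 5 − raw):
  item 4: 5 − 1 = 4
  item 5: 5 − 5 = 0
  item 6: 5 − 1 = 4
  item 7: 5 − 3 = 2
  item 13: 5 − 5 = 0
Completed scored items (12 of 13): 0, 5, 4, 4, 0, 4, 2, 5, 2, 5, 1, 0; sum = 32.
Person mean = 32 / 12 ≈ 2.6667
Prorated total = (32 / 12) × 13 = 34.67 (to 2 dp)

34.67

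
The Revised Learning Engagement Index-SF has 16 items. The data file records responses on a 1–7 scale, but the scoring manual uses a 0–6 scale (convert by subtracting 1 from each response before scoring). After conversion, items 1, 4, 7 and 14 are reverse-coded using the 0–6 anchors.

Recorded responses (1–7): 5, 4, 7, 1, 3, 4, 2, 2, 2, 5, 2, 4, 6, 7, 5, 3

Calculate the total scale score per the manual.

Convert to 0–6: 4, 3, 6, 0, 2, 3, 1, 1, 1, 4, 1, 3, 5, 6, 4, 2
Reverse-coded (on a 0–6 scale, reversed = 6 − raw):
  item 1: 6 − 4 = 2
  item 4: 6 − 0 = 6
  item 7: 6 − 1 = 5
  item 14: 6 − 6 = 0
Scored: 2, 3, 6, 6, 2, 3, 5, 1, 1, 4, 1, 3, 5, 0, 4, 2
Total = 48

48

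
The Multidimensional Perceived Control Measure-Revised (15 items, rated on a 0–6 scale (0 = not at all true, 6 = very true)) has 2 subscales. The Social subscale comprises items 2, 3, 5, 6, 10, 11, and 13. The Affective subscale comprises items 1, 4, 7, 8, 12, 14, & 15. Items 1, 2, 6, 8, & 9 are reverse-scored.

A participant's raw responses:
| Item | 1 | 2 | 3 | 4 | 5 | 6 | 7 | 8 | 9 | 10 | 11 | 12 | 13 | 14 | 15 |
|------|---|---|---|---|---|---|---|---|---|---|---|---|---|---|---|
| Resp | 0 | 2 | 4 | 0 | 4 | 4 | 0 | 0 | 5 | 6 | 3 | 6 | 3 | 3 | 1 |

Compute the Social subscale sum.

Social items: 2, 3, 5, 6, 10, 11, 13.
Of these, items 2 & 6 are reverse-scored; reverse-coded value = 6 − response.
  item 2: 6 − 2 = 4
  item 3: 4
  item 5: 4
  item 6: 6 − 4 = 2
  item 10: 6
  item 11: 3
  item 13: 3
Sum = 4 + 4 + 4 + 2 + 6 + 3 + 3 = 26

26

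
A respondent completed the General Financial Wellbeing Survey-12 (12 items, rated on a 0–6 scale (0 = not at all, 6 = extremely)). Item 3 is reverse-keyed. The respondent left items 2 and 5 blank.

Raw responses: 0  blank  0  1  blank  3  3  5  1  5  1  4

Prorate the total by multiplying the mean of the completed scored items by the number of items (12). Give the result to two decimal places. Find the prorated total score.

Reverse-coded (on a 0–6 scale, reversed = 6 − raw):
  item 3: 6 − 0 = 6
Completed scored items (10 of 12): 0, 6, 1, 3, 3, 5, 1, 5, 1, 4; sum = 29.
Person mean = 29 / 10 ≈ 2.9000
Prorated total = (29 / 10) × 12 = 34.80 (to 2 dp)

34.80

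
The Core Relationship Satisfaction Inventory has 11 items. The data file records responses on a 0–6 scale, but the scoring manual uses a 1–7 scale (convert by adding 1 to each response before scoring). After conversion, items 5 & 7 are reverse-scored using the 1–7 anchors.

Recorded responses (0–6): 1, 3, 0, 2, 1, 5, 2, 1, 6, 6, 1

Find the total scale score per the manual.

Convert to 1–7: 2, 4, 1, 3, 2, 6, 3, 2, 7, 7, 2
Reverse-coded (on a 1–7 scale, reversed = 8 − raw):
  item 5: 8 − 2 = 6
  item 7: 8 − 3 = 5
Scored: 2, 4, 1, 3, 6, 6, 5, 2, 7, 7, 2
Total = 45

45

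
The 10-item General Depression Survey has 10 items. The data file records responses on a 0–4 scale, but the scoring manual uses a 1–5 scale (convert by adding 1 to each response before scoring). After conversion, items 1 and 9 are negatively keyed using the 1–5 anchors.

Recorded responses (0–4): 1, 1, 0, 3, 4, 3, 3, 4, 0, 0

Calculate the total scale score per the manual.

35

Convert to 1–5: 2, 2, 1, 4, 5, 4, 4, 5, 1, 1
Reverse-coded (reversed = (1+5) − raw = 6 − raw):
  item 1: 6 − 2 = 4
  item 9: 6 − 1 = 5
Scored: 4, 2, 1, 4, 5, 4, 4, 5, 5, 1
Total = 35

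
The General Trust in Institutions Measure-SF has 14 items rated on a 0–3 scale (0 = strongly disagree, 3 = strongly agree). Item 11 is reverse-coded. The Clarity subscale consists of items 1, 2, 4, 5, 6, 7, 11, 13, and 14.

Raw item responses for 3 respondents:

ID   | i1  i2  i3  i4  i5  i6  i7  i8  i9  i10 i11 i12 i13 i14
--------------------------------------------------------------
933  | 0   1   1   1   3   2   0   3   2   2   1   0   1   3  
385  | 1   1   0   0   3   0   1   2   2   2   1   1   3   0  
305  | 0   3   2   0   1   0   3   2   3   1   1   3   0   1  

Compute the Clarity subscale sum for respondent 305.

10

Respondent 305 raw: 0, 3, 2, 0, 1, 0, 3, 2, 3, 1, 1, 3, 0, 1.
Clarity items: 1, 2, 4, 5, 6, 7, 11, 13, 14.
Reverse-coded (reverse-coded value = 3 − response):
  item 1: 0
  item 2: 3
  item 4: 0
  item 5: 1
  item 6: 0
  item 7: 3
  item 11: 3 − 1 = 2
  item 13: 0
  item 14: 1
Sum = 0 + 3 + 0 + 1 + 0 + 3 + 2 + 0 + 1 = 10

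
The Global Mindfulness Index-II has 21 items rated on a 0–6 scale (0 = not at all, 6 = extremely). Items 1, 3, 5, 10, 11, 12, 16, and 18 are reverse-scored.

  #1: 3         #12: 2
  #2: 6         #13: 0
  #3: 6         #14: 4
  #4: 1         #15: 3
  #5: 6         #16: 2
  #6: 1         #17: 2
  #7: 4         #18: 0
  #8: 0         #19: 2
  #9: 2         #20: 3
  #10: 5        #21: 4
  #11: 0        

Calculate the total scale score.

56

Reverse-coded items (reverse-coded value = 6 − response):
  item 1: 6 − 3 = 3
  item 3: 6 − 6 = 0
  item 5: 6 − 6 = 0
  item 10: 6 − 5 = 1
  item 11: 6 − 0 = 6
  item 12: 6 − 2 = 4
  item 16: 6 − 2 = 4
  item 18: 6 − 0 = 6
Scored responses: 3, 6, 0, 1, 0, 1, 4, 0, 2, 1, 6, 4, 0, 4, 3, 4, 2, 6, 2, 3, 4
Total = 3 + 6 + 0 + 1 + 0 + 1 + 4 + 0 + 2 + 1 + 6 + 4 + 0 + 4 + 3 + 4 + 2 + 6 + 2 + 3 + 4 = 56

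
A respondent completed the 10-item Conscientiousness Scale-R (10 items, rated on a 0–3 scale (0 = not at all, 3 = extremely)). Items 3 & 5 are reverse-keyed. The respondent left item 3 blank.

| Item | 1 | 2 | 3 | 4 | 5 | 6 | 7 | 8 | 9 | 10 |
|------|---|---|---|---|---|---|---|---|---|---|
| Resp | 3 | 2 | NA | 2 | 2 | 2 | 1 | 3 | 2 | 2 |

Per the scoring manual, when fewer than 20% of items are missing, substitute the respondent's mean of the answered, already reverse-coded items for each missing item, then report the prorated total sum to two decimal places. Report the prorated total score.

Reverse-coded (reverse-coded value = 3 − response):
  item 5: 3 − 2 = 1
Completed scored items (9 of 10): 3, 2, 2, 1, 2, 1, 3, 2, 2; sum = 18.
Person mean = 18 / 9 ≈ 2.0000
Prorated total = (18 / 9) × 10 = 20.00 (to 2 dp)

20.00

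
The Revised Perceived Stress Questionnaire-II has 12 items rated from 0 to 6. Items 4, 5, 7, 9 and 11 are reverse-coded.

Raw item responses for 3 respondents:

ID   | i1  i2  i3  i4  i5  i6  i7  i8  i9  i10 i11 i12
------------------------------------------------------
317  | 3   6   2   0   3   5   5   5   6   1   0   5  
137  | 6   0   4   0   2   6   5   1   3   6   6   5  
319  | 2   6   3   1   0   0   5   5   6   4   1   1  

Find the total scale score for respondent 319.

Respondent 319 raw: 2, 6, 3, 1, 0, 0, 5, 5, 6, 4, 1, 1.
Reverse-coded (reverse-coded value = 6 − response):
  item 1: 2
  item 2: 6
  item 3: 3
  item 4: 6 − 1 = 5
  item 5: 6 − 0 = 6
  item 6: 0
  item 7: 6 − 5 = 1
  item 8: 5
  item 9: 6 − 6 = 0
  item 10: 4
  item 11: 6 − 1 = 5
  item 12: 1
Sum = 2 + 6 + 3 + 5 + 6 + 0 + 1 + 5 + 0 + 4 + 5 + 1 = 38

38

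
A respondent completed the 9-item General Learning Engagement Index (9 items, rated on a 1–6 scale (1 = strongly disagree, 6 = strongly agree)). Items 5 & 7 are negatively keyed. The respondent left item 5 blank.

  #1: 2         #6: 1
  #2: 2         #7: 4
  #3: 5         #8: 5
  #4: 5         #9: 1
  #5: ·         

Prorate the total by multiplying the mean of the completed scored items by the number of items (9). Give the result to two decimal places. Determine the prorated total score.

Reverse-coded (reverse-coded value = 7 − response):
  item 7: 7 − 4 = 3
Completed scored items (8 of 9): 2, 2, 5, 5, 1, 3, 5, 1; sum = 24.
Person mean = 24 / 8 ≈ 3.0000
Prorated total = (24 / 8) × 9 = 27.00 (to 2 dp)

27.00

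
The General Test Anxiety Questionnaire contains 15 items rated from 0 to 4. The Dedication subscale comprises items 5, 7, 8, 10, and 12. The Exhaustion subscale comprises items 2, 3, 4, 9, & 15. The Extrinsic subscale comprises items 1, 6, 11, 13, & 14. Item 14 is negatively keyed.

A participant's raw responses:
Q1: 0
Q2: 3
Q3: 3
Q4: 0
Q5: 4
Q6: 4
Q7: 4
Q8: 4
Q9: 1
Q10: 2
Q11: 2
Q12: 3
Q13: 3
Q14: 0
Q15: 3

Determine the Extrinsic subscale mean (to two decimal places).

2.60

Extrinsic items: 1, 6, 11, 13, 14.
Of these, item 14 is negatively keyed; reverse-coded value = 4 − response.
  item 1: 0
  item 6: 4
  item 11: 2
  item 13: 3
  item 14: 4 − 0 = 4
Sum = 0 + 4 + 2 + 3 + 4 = 13
Mean = 13 / 5 = 2.60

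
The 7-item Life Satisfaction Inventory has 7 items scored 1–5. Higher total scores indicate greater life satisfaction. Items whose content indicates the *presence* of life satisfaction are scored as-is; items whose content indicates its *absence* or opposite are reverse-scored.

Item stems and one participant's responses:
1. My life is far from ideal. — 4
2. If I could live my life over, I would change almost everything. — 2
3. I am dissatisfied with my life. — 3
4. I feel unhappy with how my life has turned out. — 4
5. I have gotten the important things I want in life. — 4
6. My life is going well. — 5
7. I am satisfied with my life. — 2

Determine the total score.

22

Items 1, 2, 3, 4 describe the absence/opposite of life satisfaction → reverse-score.
reverse-coded value = 6 − response.
  item 1: 6 − 4 = 2
  item 2: 6 − 2 = 4
  item 3: 6 − 3 = 3
  item 4: 6 − 4 = 2
  item 5: 4
  item 6: 5
  item 7: 2
Total = 2 + 4 + 3 + 2 + 4 + 5 + 2 = 22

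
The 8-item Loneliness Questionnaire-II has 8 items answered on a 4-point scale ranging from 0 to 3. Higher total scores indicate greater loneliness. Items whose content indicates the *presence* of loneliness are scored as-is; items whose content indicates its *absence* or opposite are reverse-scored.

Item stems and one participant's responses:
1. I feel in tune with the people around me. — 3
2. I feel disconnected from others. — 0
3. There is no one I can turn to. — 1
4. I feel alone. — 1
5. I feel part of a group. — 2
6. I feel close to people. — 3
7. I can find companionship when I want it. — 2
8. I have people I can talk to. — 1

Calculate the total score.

Items 1, 5, 6, 7, 8 describe the absence/opposite of loneliness → reverse-score.
reverse-coded value = 3 − response.
  item 1: 3 − 3 = 0
  item 2: 0
  item 3: 1
  item 4: 1
  item 5: 3 − 2 = 1
  item 6: 3 − 3 = 0
  item 7: 3 − 2 = 1
  item 8: 3 − 1 = 2
Total = 0 + 0 + 1 + 1 + 1 + 0 + 1 + 2 = 6

6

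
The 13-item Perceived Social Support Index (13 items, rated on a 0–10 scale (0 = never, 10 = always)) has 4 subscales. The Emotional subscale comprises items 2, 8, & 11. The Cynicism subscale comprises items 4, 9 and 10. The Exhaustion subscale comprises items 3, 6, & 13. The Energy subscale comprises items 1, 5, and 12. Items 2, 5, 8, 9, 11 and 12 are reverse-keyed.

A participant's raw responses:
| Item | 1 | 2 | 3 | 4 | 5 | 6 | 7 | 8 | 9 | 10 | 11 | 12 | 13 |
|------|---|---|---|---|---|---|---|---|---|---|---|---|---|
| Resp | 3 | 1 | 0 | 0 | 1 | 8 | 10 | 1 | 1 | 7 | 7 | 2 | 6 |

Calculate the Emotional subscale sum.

Emotional items: 2, 8, 11.
Of these, items 2, 8 and 11 are reverse-keyed; reverse-coded value = 10 − response.
  item 2: 10 − 1 = 9
  item 8: 10 − 1 = 9
  item 11: 10 − 7 = 3
Sum = 9 + 9 + 3 = 21

21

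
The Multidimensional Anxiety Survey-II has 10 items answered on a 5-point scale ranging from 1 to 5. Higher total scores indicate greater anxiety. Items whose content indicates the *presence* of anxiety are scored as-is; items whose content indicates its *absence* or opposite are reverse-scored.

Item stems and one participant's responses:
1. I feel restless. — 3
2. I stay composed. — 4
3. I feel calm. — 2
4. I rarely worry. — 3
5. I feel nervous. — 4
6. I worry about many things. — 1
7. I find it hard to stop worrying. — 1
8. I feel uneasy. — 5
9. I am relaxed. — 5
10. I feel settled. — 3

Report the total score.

27

Items 2, 3, 4, 9, 10 describe the absence/opposite of anxiety → reverse-score.
reversed = (1+5) − raw = 6 − raw.
  item 1: 3
  item 2: 6 − 4 = 2
  item 3: 6 − 2 = 4
  item 4: 6 − 3 = 3
  item 5: 4
  item 6: 1
  item 7: 1
  item 8: 5
  item 9: 6 − 5 = 1
  item 10: 6 − 3 = 3
Total = 3 + 2 + 4 + 3 + 4 + 1 + 1 + 5 + 1 + 3 = 27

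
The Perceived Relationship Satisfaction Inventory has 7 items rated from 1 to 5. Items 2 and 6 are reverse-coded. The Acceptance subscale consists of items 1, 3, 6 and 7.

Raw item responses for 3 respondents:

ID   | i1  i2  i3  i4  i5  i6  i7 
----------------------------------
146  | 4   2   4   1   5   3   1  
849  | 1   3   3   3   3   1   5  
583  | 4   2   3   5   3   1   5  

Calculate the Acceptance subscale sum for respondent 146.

12

Respondent 146 raw: 4, 2, 4, 1, 5, 3, 1.
Acceptance items: 1, 3, 6, 7.
Reverse-coded (reverse-coded value = 6 − response):
  item 1: 4
  item 3: 4
  item 6: 6 − 3 = 3
  item 7: 1
Sum = 4 + 4 + 3 + 1 = 12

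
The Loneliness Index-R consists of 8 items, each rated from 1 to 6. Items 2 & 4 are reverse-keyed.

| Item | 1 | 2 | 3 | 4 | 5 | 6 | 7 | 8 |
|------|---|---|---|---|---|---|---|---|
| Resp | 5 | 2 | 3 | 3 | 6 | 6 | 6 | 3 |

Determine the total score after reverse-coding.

Raw sum = 34. Reverse-keyed items: 2, 4; their raw sum = 5.
Each reversal replaces raw with 7 − raw, changing the total by 7 − 2·raw per item.
Total = 34 + 2·7 − 2·5 = 34 + 14 − 10 = 38

38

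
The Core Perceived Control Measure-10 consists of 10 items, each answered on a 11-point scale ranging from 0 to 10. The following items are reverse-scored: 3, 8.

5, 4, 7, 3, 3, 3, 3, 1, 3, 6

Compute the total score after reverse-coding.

Reverse-scored items use 10 − raw:
  item 3: 10 − 7 = 3
  item 8: 10 − 1 = 9
After reverse-coding: 5, 4, 3, 3, 3, 3, 3, 9, 3, 6
Total = 5 + 4 + 3 + 3 + 3 + 3 + 3 + 9 + 3 + 6 = 42

42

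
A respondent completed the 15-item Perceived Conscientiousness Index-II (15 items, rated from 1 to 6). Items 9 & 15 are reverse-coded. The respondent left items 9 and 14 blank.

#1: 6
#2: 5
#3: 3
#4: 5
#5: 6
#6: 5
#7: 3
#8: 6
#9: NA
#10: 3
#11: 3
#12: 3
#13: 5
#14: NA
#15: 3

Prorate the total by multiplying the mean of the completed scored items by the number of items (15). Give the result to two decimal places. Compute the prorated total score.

Reverse-coded (reverse-coded value = 7 − response):
  item 15: 7 − 3 = 4
Completed scored items (13 of 15): 6, 5, 3, 5, 6, 5, 3, 6, 3, 3, 3, 5, 4; sum = 57.
Person mean = 57 / 13 ≈ 4.3846
Prorated total = (57 / 13) × 15 = 65.77 (to 2 dp)

65.77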